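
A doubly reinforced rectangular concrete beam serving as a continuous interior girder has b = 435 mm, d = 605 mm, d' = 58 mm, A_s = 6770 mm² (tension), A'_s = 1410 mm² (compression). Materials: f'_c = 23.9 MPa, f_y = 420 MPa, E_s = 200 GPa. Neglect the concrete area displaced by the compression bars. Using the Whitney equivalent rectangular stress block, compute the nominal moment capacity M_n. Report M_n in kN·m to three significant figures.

Assume both tension and compression steel yield.
Net tension couple steel: A_s − A'_s = 5360 mm².
a = (A_s − A'_s) f_y / (0.85 f'_c b) = 2251200/(0.85 × 23.9 × 435) = 254.75 mm.
c = a/β₁ = 254.75/0.85 = 299.71 mm; ε'_s = 0.003(c − d')/c = 0.0024 ≥ f_y/E_s = 0.0021, so compression steel does yield.
M_n = (A_s − A'_s) f_y (d − a/2) + A'_s f_y (d − d') = [2251200 × (605 − 127.375) + 592200 × (605 − 58)] × 10⁻⁶ = 1075.23 + 323.93 = 1399.16 kN·m.

M_n ≈ 1400 kN·m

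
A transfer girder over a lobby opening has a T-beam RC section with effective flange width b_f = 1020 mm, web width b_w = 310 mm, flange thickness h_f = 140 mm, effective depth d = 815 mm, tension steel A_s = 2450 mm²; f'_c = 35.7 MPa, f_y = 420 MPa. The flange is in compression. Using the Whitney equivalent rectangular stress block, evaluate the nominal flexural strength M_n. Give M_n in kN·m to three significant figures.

Tension: T = A_s f_y = 2450 × 420 = 1029000 N.
Try a within the flange: a = T/(0.85 f'_c b_f) = 1029000/(0.85 × 35.7 × 1020) = 33.25 mm.
Since a = 33.25 ≤ h_f = 140 mm, the stress block lies entirely in the flange; analyse as a rectangular beam of width b_f.
M_n = T(d − a/2) = 1029000 × (815 − 16.625) = 821.53 × 10⁶ N·mm.
M_n = 821.53 kN·m.

M_n ≈ 822 kN·m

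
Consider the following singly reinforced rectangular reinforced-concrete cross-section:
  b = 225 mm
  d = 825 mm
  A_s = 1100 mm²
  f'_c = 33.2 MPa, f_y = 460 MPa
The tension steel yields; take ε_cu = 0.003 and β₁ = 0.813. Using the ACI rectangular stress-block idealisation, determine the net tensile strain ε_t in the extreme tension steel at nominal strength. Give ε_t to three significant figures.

a = A_s f_y/(0.85 f'_c b) = 79.69 mm.
β₁ = 0.813, so c = a/β₁ = 79.69/0.813 = 98.02 mm.
From the linear strain diagram with ε_cu = 0.003: ε_t = 0.003 (d − c)/c = 0.003 × (825 − 98.02)/98.02 = 0.0222.
Since ε_t ≥ 0.005, the section is tension-controlled.

ε_t ≈ 0.0222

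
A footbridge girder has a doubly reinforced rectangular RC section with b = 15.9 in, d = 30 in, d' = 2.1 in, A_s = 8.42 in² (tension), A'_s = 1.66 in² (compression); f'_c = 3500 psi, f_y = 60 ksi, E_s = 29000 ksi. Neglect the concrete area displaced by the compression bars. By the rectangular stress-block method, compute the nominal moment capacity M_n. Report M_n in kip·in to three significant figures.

Assume both steels yield.
a = (A_s − A'_s) f_y/(0.85 f'_c b) = (8.42 − 1.66) × 60/(0.85 × 3.5 × 15.9) = 8.575 in.
c = a/β₁ = 8.575/0.85 = 10.088 in; ε'_s = 0.003(c − d')/c = 0.0024 ≥ ε_y = 0.0021, so the compression steel yields.
M_n = (A_s − A'_s) f_y (d − a/2) + A'_s f_y (d − d') = 405.6 × (30 − 4.2875) + 99.6 × (30 − 2.1) = 10429.0 + 2778.8 = 13207.8 kip·in.

M_n ≈ 13200 kip·in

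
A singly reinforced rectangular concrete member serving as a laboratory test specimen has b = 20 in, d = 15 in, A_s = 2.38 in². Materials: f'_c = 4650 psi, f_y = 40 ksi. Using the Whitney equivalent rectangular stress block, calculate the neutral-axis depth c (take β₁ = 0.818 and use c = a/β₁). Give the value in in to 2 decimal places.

c ≈ 1.47 in

T = A_s f_y = 2.38 × 40 = 95.2 kips.
a = T/(0.85 f'_c b) = 95.2/(0.85 × 4.65 × 20) = 1.2043 in.
With β₁ = 0.818, c = a/β₁ = 1.2043/0.818 = 1.47 in.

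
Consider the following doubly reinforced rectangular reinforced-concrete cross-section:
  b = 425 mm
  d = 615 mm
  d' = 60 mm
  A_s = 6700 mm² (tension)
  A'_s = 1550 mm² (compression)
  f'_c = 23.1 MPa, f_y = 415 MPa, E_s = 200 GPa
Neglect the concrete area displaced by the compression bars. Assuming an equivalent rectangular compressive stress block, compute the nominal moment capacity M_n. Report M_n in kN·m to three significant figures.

Assume both tension and compression steel yield.
Net tension couple steel: A_s − A'_s = 5150 mm².
a = (A_s − A'_s) f_y / (0.85 f'_c b) = 2137250/(0.85 × 23.1 × 425) = 256.12 mm.
c = a/β₁ = 256.12/0.85 = 301.32 mm; ε'_s = 0.003(c − d')/c = 0.0024 ≥ f_y/E_s = 0.0021, so compression steel does yield.
M_n = (A_s − A'_s) f_y (d − a/2) + A'_s f_y (d − d') = [2137250 × (615 − 128.06) + 643250 × (615 − 60)] × 10⁻⁶ = 1040.71 + 357.00 = 1397.71 kN·m.

M_n ≈ 1400 kN·m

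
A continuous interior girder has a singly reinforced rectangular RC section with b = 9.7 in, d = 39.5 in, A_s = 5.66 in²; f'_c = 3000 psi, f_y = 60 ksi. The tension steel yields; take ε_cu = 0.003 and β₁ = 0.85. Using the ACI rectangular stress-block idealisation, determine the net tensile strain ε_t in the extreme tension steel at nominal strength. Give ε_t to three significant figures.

a = A_s f_y/(0.85 f'_c b) = 13.730 in.
β₁ = 0.85, so c = a/β₁ = 13.730/0.85 = 16.153 in.
From the linear strain diagram with ε_cu = 0.003: ε_t = 0.003 (d − c)/c = 0.003 × (39.5 − 16.153)/16.153 = 0.00434.
ε_t is between 0.004 and 0.005 — transition zone.

ε_t ≈ 0.00434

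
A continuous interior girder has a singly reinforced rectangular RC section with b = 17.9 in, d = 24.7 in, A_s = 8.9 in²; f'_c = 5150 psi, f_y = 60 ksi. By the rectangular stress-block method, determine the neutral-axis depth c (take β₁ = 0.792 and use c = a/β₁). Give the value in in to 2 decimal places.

c ≈ 8.60 in

T = A_s f_y = 8.9 × 60 = 534 kips.
a = T/(0.85 f'_c b) = 534/(0.85 × 5.15 × 17.9) = 6.8149 in.
With β₁ = 0.792, c = a/β₁ = 6.8149/0.792 = 8.60 in.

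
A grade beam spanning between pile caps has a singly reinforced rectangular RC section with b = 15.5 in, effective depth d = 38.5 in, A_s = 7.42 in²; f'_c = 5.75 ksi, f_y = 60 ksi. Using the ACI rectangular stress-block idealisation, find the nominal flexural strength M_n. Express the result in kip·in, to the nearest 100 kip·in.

M_n ≈ 15800 kip·in

T = A_s f_y = 7.42 × 60 = 445.2 kips.
a = T/(0.85 f'_c b) = 445.2/(0.85 × 5.75 × 15.5) = 5.877 in.
M_n = T(d − a/2) = 445.2 × (38.5 − 2.9385) = 15832.0 kip·in.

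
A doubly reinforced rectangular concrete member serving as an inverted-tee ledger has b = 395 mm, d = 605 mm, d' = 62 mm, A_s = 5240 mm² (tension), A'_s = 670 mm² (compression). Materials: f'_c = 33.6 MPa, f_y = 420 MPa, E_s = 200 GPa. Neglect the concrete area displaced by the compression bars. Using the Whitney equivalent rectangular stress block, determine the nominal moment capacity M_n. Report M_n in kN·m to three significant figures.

M_n ≈ 1150 kN·m

Assume both tension and compression steel yield.
Net tension couple steel: A_s − A'_s = 4570 mm².
a = (A_s − A'_s) f_y / (0.85 f'_c b) = 1919400/(0.85 × 33.6 × 395) = 170.14 mm.
c = a/β₁ = 170.14/0.81 = 210.05 mm; ε'_s = 0.003(c − d')/c = 0.0021 ≥ f_y/E_s = 0.0021, so compression steel does yield.
M_n = (A_s − A'_s) f_y (d − a/2) + A'_s f_y (d − d') = [1919400 × (605 − 85.07) + 281400 × (605 − 62)] × 10⁻⁶ = 997.95 + 152.80 = 1150.75 kN·m.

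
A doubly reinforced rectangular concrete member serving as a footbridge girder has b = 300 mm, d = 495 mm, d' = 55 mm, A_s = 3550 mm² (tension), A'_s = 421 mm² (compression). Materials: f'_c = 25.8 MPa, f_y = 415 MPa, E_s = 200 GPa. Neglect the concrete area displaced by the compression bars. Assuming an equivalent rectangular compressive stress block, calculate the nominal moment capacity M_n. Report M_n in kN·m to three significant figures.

Assume both tension and compression steel yield.
Net tension couple steel: A_s − A'_s = 3129 mm².
a = (A_s − A'_s) f_y / (0.85 f'_c b) = 1298535/(0.85 × 25.8 × 300) = 197.38 mm.
c = a/β₁ = 197.38/0.85 = 232.21 mm; ε'_s = 0.003(c − d')/c = 0.0023 ≥ f_y/E_s = 0.0021, so compression steel does yield.
M_n = (A_s − A'_s) f_y (d − a/2) + A'_s f_y (d − d') = [1298535 × (495 − 98.69) + 174715 × (495 − 55)] × 10⁻⁶ = 514.62 + 76.87 = 591.49 kN·m.

M_n ≈ 591 kN·m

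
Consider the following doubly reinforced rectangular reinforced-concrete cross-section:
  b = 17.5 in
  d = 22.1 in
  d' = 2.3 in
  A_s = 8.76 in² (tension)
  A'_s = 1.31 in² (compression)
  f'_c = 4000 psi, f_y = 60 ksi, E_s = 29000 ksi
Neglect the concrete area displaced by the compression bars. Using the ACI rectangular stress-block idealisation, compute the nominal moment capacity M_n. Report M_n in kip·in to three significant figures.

Assume both steels yield.
a = (A_s − A'_s) f_y/(0.85 f'_c b) = (8.76 − 1.31) × 60/(0.85 × 4 × 17.5) = 7.513 in.
c = a/β₁ = 7.513/0.85 = 8.839 in; ε'_s = 0.003(c − d')/c = 0.0022 ≥ ε_y = 0.0021, so the compression steel yields.
M_n = (A_s − A'_s) f_y (d − a/2) + A'_s f_y (d − d') = 447 × (22.1 − 3.7565) + 78.6 × (22.1 − 2.3) = 8199.5 + 1556.3 = 9755.8 kip·in.

M_n ≈ 9760 kip·in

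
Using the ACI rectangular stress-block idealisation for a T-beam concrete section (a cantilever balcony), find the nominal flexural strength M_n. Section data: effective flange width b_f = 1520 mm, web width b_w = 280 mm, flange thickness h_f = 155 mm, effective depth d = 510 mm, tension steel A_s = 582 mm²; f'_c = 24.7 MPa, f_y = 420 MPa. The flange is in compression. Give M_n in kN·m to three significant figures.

Tension: T = A_s f_y = 582 × 420 = 244440 N.
Try a within the flange: a = T/(0.85 f'_c b_f) = 244440/(0.85 × 24.7 × 1520) = 7.66 mm.
Since a = 7.66 ≤ h_f = 155 mm, the stress block lies entirely in the flange; analyse as a rectangular beam of width b_f.
M_n = T(d − a/2) = 244440 × (510 − 3.83) = 123.73 × 10⁶ N·mm.
M_n = 123.73 kN·m.

M_n ≈ 124 kN·m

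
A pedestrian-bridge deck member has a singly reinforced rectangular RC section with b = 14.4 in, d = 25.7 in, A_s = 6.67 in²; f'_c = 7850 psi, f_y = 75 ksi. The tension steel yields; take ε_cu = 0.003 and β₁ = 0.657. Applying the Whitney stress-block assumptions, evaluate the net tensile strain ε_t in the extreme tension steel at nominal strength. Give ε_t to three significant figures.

ε_t ≈ 0.00673

a = A_s f_y/(0.85 f'_c b) = 5.206 in.
β₁ = 0.657, so c = a/β₁ = 5.206/0.657 = 7.924 in.
From the linear strain diagram with ε_cu = 0.003: ε_t = 0.003 (d − c)/c = 0.003 × (25.7 − 7.924)/7.924 = 0.00673.
Since ε_t ≥ 0.005, the section is tension-controlled.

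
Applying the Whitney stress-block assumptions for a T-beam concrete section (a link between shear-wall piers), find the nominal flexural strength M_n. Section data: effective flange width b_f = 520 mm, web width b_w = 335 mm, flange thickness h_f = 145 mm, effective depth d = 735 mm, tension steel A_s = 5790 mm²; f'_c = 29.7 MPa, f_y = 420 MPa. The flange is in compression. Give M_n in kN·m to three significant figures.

M_n ≈ 1560 kN·m

Tension: T = A_s f_y = 5790 × 420 = 2431800 N.
Try a within the flange: a = T/(0.85 f'_c b_f) = 2431800/(0.85 × 29.7 × 520) = 185.25 mm.
a = 185.25 > h_f = 145 mm: the block extends into the web. Split into flange-overhang and web parts.
C_f = 0.85 f'_c (b_f − b_w) h_f = 0.85 × 29.7 × (520 − 335) × 145 = 677197 N.
Remaining web compression depth: a_w = (T − C_f)/(0.85 f'_c b_w) = (2431800 − 677197)/(0.85 × 29.7 × 335) = 207.47 mm.
M_n = C_f(d − h_f/2) + (T − C_f)(d − a_w/2) = 677197 × (735 − 72.5) + 1754603 × (735 − 103.735) = 448.64 + 1107.62 = 1556.26 × 10⁶ N·mm.
M_n = 1556.26 kN·m.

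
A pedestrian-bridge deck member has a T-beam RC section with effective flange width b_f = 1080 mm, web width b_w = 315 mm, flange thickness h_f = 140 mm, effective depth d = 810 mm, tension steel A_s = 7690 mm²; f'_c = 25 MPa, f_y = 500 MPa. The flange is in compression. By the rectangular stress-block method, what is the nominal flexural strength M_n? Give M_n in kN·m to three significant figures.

M_n ≈ 2770 kN·m

Tension: T = A_s f_y = 7690 × 500 = 3845000 N.
Try a within the flange: a = T/(0.85 f'_c b_f) = 3845000/(0.85 × 25 × 1080) = 167.54 mm.
a = 167.54 > h_f = 140 mm: the block extends into the web. Split into flange-overhang and web parts.
C_f = 0.85 f'_c (b_f − b_w) h_f = 0.85 × 25 × (1080 − 315) × 140 = 2275875 N.
Remaining web compression depth: a_w = (T − C_f)/(0.85 f'_c b_w) = (3845000 − 2275875)/(0.85 × 25 × 315) = 234.42 mm.
M_n = C_f(d − h_f/2) + (T − C_f)(d − a_w/2) = 2275875 × (810 − 70) + 1569125 × (810 − 117.21) = 1684.15 + 1087.07 = 2771.22 × 10⁶ N·mm.
M_n = 2771.22 kN·m.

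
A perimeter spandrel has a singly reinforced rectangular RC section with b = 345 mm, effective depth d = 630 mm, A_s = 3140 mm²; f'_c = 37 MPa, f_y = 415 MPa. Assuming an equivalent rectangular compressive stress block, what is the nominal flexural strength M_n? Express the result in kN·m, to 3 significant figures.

T = A_s f_y = 3140 × 415 = 1303100 N = 1303.1 kN.
From C = T: a = T/(0.85 f'_c b) = 1303100/(0.85 × 37 × 345) = 120.10 mm.
M_n = T(d − a/2) = 1303.1 kN × (630 − 60.05) mm = 742.70 kN·m.

M_n ≈ 743 kN·m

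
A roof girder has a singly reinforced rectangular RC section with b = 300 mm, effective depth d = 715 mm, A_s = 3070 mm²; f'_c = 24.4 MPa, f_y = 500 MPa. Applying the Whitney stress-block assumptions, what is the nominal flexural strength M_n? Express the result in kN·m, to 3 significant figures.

T = A_s f_y = 3070 × 500 = 1535000 N = 1535 kN.
From C = T: a = T/(0.85 f'_c b) = 1535000/(0.85 × 24.4 × 300) = 246.71 mm.
M_n = T(d − a/2) = 1535 kN × (715 − 123.355) mm = 908.18 kN·m.

M_n ≈ 908 kN·m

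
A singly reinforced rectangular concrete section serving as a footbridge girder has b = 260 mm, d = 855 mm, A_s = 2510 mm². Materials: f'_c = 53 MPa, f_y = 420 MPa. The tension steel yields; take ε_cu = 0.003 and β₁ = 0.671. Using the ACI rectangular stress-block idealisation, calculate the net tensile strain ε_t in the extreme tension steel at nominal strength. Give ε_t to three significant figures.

a = A_s f_y/(0.85 f'_c b) = 90.00 mm.
β₁ = 0.671, so c = a/β₁ = 90.00/0.671 = 134.13 mm.
From the linear strain diagram with ε_cu = 0.003: ε_t = 0.003 (d − c)/c = 0.003 × (855 − 134.13)/134.13 = 0.0161.
Since ε_t ≥ 0.005, the section is tension-controlled.

ε_t ≈ 0.0161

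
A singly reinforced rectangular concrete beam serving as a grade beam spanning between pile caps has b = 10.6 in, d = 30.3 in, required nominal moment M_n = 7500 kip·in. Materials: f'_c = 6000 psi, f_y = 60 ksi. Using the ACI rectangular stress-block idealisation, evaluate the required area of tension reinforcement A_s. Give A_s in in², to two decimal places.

From M_n = 0.85 f'_c a b (d − a/2):
a = d − √(d² − 2M_n/(0.85 f'_c b)) = 30.3 − √(30.3² − 2 × 7500/(0.85 × 6 × 10.6)) = 4.990 in.
A_s = 0.85 f'_c a b / f_y = 0.85 × 6 × 4.990 × 10.6 / 60 = 4.496 in².

A_s ≈ 4.50 in²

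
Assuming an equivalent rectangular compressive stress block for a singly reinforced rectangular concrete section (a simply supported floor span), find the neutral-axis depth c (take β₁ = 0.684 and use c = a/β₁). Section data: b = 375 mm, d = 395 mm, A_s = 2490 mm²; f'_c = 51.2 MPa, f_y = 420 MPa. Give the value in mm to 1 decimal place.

T = A_s f_y = 2490 × 420 = 1045800 N = 1045.8 kN.
Setting C = 0.85 f'_c a b equal to T: a = 1045800/(0.85 × 51.2 × 375) = 64.081 mm.
With β₁ = 0.684, c = a/β₁ = 64.081/0.684 = 93.7 mm.

c ≈ 93.7 mm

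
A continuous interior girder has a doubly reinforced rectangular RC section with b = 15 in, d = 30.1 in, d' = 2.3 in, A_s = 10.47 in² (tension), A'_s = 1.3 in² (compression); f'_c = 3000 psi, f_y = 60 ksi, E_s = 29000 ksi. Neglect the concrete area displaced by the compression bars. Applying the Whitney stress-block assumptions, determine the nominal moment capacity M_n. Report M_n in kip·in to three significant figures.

Assume both steels yield.
a = (A_s − A'_s) f_y/(0.85 f'_c b) = (10.47 − 1.3) × 60/(0.85 × 3 × 15) = 14.384 in.
c = a/β₁ = 14.384/0.85 = 16.922 in; ε'_s = 0.003(c − d')/c = 0.0026 ≥ ε_y = 0.0021, so the compression steel yields.
M_n = (A_s − A'_s) f_y (d − a/2) + A'_s f_y (d − d') = 550.2 × (30.1 − 7.192) + 78 × (30.1 − 2.3) = 12604.0 + 2168.4 = 14772.4 kip·in.

M_n ≈ 14800 kip·in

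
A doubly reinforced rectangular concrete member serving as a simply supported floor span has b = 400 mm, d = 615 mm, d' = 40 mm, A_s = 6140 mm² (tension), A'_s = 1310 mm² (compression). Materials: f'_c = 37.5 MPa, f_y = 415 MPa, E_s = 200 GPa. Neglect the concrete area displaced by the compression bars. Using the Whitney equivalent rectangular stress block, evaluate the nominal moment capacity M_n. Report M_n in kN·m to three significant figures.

Assume both tension and compression steel yield.
Net tension couple steel: A_s − A'_s = 4830 mm².
a = (A_s − A'_s) f_y / (0.85 f'_c b) = 2004450/(0.85 × 37.5 × 400) = 157.21 mm.
c = a/β₁ = 157.21/0.782 = 201.04 mm; ε'_s = 0.003(c − d')/c = 0.0024 ≥ f_y/E_s = 0.0021, so compression steel does yield.
M_n = (A_s − A'_s) f_y (d − a/2) + A'_s f_y (d − d') = [2004450 × (615 − 78.605) + 543650 × (615 − 40)] × 10⁻⁶ = 1075.18 + 312.60 = 1387.78 kN·m.

M_n ≈ 1390 kN·m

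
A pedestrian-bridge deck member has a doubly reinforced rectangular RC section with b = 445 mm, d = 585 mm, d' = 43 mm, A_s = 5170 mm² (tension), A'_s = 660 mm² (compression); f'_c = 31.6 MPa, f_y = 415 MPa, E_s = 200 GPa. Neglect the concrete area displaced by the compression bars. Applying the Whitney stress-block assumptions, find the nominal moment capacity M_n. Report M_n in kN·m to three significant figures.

Assume both tension and compression steel yield.
Net tension couple steel: A_s − A'_s = 4510 mm².
a = (A_s − A'_s) f_y / (0.85 f'_c b) = 1871650/(0.85 × 31.6 × 445) = 156.59 mm.
c = a/β₁ = 156.59/0.824 = 190.04 mm; ε'_s = 0.003(c − d')/c = 0.0023 ≥ f_y/E_s = 0.0021, so compression steel does yield.
M_n = (A_s − A'_s) f_y (d − a/2) + A'_s f_y (d − d') = [1871650 × (585 − 78.295) + 273900 × (585 − 43)] × 10⁻⁶ = 948.37 + 148.45 = 1096.82 kN·m.

M_n ≈ 1100 kN·m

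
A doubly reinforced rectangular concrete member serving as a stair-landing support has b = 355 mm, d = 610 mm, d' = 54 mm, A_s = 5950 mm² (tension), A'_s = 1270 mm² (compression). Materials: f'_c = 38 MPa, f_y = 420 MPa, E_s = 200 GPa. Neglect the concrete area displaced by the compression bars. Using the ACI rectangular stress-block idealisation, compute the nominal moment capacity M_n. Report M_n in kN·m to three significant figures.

M_n ≈ 1330 kN·m

Assume both tension and compression steel yield.
Net tension couple steel: A_s − A'_s = 4680 mm².
a = (A_s − A'_s) f_y / (0.85 f'_c b) = 1965600/(0.85 × 38 × 355) = 171.42 mm.
c = a/β₁ = 171.42/0.779 = 220.05 mm; ε'_s = 0.003(c − d')/c = 0.0023 ≥ f_y/E_s = 0.0021, so compression steel does yield.
M_n = (A_s − A'_s) f_y (d − a/2) + A'_s f_y (d − d') = [1965600 × (610 − 85.71) + 533400 × (610 − 54)] × 10⁻⁶ = 1030.54 + 296.57 = 1327.11 kN·m.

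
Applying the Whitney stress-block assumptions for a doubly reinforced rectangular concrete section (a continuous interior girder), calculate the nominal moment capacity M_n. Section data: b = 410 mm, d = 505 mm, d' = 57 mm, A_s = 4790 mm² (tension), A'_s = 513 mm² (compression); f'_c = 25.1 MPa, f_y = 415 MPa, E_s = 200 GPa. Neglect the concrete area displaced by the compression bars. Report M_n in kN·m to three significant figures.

Assume both tension and compression steel yield.
Net tension couple steel: A_s − A'_s = 4277 mm².
a = (A_s − A'_s) f_y / (0.85 f'_c b) = 1774955/(0.85 × 25.1 × 410) = 202.91 mm.
c = a/β₁ = 202.91/0.85 = 238.72 mm; ε'_s = 0.003(c − d')/c = 0.0023 ≥ f_y/E_s = 0.0021, so compression steel does yield.
M_n = (A_s − A'_s) f_y (d − a/2) + A'_s f_y (d − d') = [1774955 × (505 − 101.455) + 212895 × (505 − 57)] × 10⁻⁶ = 716.27 + 95.38 = 811.65 kN·m.

M_n ≈ 812 kN·m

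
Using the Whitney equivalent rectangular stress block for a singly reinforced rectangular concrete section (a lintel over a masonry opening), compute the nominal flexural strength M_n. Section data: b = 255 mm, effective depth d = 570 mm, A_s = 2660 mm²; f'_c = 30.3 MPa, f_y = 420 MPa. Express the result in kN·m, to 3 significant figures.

T = A_s f_y = 2660 × 420 = 1117200 N = 1117.2 kN.
From C = T: a = T/(0.85 f'_c b) = 1117200/(0.85 × 30.3 × 255) = 170.11 mm.
M_n = T(d − a/2) = 1117.2 kN × (570 − 85.055) mm = 541.78 kN·m.

M_n ≈ 542 kN·m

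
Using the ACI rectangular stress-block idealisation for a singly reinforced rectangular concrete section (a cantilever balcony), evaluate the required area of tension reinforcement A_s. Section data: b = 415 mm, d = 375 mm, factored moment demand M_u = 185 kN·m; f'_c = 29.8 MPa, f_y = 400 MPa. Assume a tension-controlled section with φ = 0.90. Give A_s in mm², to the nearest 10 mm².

M_n = M_u/φ = 185/0.90 = 205.556 kN·m.
With M_n = 0.85 f'_c a b (d − a/2), solve the quadratic for a:
a = d − √(d² − 2M_n/(0.85 f'_c b)) = 375 − √(375² − 2 × 205.556×10⁶/(0.85 × 29.8 × 415)) = 56.38 mm.
A_s = 0.85 f'_c a b / f_y = 0.85 × 29.8 × 56.38 × 415 / 400 = 1481.7 mm².

A_s ≈ 1480 mm²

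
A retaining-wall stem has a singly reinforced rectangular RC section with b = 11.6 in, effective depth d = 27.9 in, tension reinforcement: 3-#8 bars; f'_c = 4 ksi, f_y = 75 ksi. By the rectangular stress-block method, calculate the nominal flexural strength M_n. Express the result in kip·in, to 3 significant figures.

M_n ≈ 4560 kip·in

A_s = 3 × 0.79 = 2.37 in².
T = A_s f_y = 2.37 × 75 = 177.75 kips.
a = T/(0.85 f'_c b) = 177.75/(0.85 × 4 × 11.6) = 4.507 in.
M_n = T(d − a/2) = 177.75 × (27.9 − 2.2535) = 4558.7 kip·in.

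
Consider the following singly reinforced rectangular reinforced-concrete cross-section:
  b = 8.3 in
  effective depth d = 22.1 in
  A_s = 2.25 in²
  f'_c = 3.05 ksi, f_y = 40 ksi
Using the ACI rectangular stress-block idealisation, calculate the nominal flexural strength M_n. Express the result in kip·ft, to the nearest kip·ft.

T = A_s f_y = 2.25 × 40 = 90 kips.
a = T/(0.85 f'_c b) = 90/(0.85 × 3.05 × 8.3) = 4.183 in.
M_n = T(d − a/2) = 90 × (22.1 − 2.0915) = 1800.8 kip·in = 1800.8/12 = 150.07 kip·ft.

M_n ≈ 150 kip·ft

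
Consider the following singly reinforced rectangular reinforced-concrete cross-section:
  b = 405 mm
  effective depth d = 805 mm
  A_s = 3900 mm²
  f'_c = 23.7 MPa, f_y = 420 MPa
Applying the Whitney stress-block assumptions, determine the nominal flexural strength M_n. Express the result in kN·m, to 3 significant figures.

M_n ≈ 1150 kN·m

T = A_s f_y = 3900 × 420 = 1638000 N = 1638 kN.
From C = T: a = T/(0.85 f'_c b) = 1638000/(0.85 × 23.7 × 405) = 200.77 mm.
M_n = T(d − a/2) = 1638 kN × (805 − 100.385) mm = 1154.16 kN·m.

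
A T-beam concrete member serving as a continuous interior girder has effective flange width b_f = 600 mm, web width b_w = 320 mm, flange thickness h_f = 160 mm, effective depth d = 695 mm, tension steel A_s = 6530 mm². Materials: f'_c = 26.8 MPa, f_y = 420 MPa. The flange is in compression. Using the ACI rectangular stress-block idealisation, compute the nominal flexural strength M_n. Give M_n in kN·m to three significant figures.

M_n ≈ 1620 kN·m

Tension: T = A_s f_y = 6530 × 420 = 2742600 N.
Try a within the flange: a = T/(0.85 f'_c b_f) = 2742600/(0.85 × 26.8 × 600) = 200.66 mm.
a = 200.66 > h_f = 160 mm: the block extends into the web. Split into flange-overhang and web parts.
C_f = 0.85 f'_c (b_f − b_w) h_f = 0.85 × 26.8 × (600 − 320) × 160 = 1020544 N.
Remaining web compression depth: a_w = (T − C_f)/(0.85 f'_c b_w) = (2742600 − 1020544)/(0.85 × 26.8 × 320) = 236.23 mm.
M_n = C_f(d − h_f/2) + (T − C_f)(d − a_w/2) = 1020544 × (695 − 80) + 1722056 × (695 − 118.115) = 627.63 + 993.43 = 1621.06 × 10⁶ N·mm.
M_n = 1621.06 kN·m.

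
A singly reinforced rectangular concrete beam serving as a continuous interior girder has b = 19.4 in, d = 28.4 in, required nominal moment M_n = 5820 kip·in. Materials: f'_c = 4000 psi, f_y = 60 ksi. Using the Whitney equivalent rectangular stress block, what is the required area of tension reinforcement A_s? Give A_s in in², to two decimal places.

From M_n = 0.85 f'_c a b (d − a/2):
a = d − √(d² − 2M_n/(0.85 f'_c b)) = 28.4 − √(28.4² − 2 × 5820/(0.85 × 4 × 19.4)) = 3.298 in.
A_s = 0.85 f'_c a b / f_y = 0.85 × 4 × 3.298 × 19.4 / 60 = 3.626 in².

A_s ≈ 3.63 in²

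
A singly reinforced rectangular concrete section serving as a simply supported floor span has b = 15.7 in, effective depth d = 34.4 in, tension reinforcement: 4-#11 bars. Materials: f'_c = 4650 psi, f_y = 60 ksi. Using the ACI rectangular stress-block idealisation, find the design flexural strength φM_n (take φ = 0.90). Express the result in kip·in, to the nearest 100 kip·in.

A_s = 4 × 1.56 = 6.24 in².
T = A_s f_y = 6.24 × 60 = 374.4 kips.
a = T/(0.85 f'_c b) = 374.4/(0.85 × 4.65 × 15.7) = 6.033 in.
M_n = T(d − a/2) = 374.4 × (34.4 − 3.0165) = 11750.0 kip·in.
φM_n = 0.90 × 11750.0 = 10575.0 kip·in.

φM_n ≈ 10600 kip·in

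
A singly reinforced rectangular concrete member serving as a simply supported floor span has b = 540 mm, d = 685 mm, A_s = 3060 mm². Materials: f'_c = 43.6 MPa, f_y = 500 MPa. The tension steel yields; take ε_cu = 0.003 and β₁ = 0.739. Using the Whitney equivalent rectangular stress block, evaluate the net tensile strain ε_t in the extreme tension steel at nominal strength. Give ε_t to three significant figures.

a = A_s f_y/(0.85 f'_c b) = 76.45 mm.
β₁ = 0.739, so c = a/β₁ = 76.45/0.739 = 103.45 mm.
From the linear strain diagram with ε_cu = 0.003: ε_t = 0.003 (d − c)/c = 0.003 × (685 − 103.45)/103.45 = 0.0169.
Since ε_t ≥ 0.005, the section is tension-controlled.

ε_t ≈ 0.0169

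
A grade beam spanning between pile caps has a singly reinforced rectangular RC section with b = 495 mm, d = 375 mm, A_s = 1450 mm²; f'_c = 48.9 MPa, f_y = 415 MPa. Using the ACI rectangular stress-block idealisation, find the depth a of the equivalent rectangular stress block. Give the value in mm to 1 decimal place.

a ≈ 29.2 mm

T = A_s f_y = 1450 × 415 = 601750 N = 601.75 kN.
Setting C = 0.85 f'_c a b equal to T: a = 601750/(0.85 × 48.9 × 495) = 29.2 mm.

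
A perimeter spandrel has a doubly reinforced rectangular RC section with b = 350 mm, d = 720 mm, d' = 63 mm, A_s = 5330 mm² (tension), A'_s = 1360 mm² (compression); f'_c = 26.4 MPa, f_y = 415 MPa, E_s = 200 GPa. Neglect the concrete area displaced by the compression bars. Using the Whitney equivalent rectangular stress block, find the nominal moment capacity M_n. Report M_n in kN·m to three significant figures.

Assume both tension and compression steel yield.
Net tension couple steel: A_s − A'_s = 3970 mm².
a = (A_s − A'_s) f_y / (0.85 f'_c b) = 1647550/(0.85 × 26.4 × 350) = 209.77 mm.
c = a/β₁ = 209.77/0.85 = 246.79 mm; ε'_s = 0.003(c − d')/c = 0.0022 ≥ f_y/E_s = 0.0021, so compression steel does yield.
M_n = (A_s − A'_s) f_y (d − a/2) + A'_s f_y (d − d') = [1647550 × (720 − 104.885) + 564400 × (720 − 63)] × 10⁻⁶ = 1013.43 + 370.81 = 1384.24 kN·m.

M_n ≈ 1380 kN·m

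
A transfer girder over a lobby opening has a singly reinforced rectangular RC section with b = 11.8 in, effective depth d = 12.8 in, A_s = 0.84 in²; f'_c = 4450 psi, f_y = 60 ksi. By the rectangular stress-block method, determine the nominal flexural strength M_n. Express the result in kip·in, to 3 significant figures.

T = A_s f_y = 0.84 × 60 = 50.4 kips.
a = T/(0.85 f'_c b) = 50.4/(0.85 × 4.45 × 11.8) = 1.129 in.
M_n = T(d − a/2) = 50.4 × (12.8 − 0.5645) = 616.7 kip·in.

M_n ≈ 617 kip·in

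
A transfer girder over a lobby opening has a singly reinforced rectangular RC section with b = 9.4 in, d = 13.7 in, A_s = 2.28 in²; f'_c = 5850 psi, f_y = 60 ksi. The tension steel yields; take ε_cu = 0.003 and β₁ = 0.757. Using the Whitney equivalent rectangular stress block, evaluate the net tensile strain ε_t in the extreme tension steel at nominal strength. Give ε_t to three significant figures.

ε_t ≈ 0.00763

a = A_s f_y/(0.85 f'_c b) = 2.927 in.
β₁ = 0.757, so c = a/β₁ = 2.927/0.757 = 3.867 in.
From the linear strain diagram with ε_cu = 0.003: ε_t = 0.003 (d − c)/c = 0.003 × (13.7 − 3.867)/3.867 = 0.00763.
Since ε_t ≥ 0.005, the section is tension-controlled.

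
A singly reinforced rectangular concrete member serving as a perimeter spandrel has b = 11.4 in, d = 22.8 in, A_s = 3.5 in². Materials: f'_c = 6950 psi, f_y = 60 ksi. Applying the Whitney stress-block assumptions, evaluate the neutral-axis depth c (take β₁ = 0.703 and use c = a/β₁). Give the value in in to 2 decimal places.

T = A_s f_y = 3.5 × 60 = 210 kips.
a = T/(0.85 f'_c b) = 210/(0.85 × 6.95 × 11.4) = 3.1182 in.
With β₁ = 0.703, c = a/β₁ = 3.1182/0.703 = 4.44 in.

c ≈ 4.44 in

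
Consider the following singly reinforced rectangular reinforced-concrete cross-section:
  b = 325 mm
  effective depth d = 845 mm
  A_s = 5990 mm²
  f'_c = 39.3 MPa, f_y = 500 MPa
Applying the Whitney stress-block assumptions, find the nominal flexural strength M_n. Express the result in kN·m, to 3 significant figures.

M_n ≈ 2120 kN·m

T = A_s f_y = 5990 × 500 = 2995000 N = 2995 kN.
From C = T: a = T/(0.85 f'_c b) = 2995000/(0.85 × 39.3 × 325) = 275.87 mm.
M_n = T(d − a/2) = 2995 kN × (845 − 137.935) mm = 2117.66 kN·m.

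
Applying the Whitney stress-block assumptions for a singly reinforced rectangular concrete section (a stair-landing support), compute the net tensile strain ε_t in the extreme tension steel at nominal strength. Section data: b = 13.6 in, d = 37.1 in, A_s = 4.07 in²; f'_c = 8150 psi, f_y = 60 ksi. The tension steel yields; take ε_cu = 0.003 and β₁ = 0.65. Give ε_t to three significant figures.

a = A_s f_y/(0.85 f'_c b) = 2.592 in.
β₁ = 0.65, so c = a/β₁ = 2.592/0.65 = 3.988 in.
From the linear strain diagram with ε_cu = 0.003: ε_t = 0.003 (d − c)/c = 0.003 × (37.1 − 3.988)/3.988 = 0.0249.
Since ε_t ≥ 0.005, the section is tension-controlled.

ε_t ≈ 0.0249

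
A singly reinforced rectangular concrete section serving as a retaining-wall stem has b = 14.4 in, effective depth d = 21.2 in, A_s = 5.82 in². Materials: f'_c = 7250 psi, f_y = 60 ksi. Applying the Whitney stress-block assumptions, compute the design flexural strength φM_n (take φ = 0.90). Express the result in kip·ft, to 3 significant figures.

T = A_s f_y = 5.82 × 60 = 349.2 kips.
a = T/(0.85 f'_c b) = 349.2/(0.85 × 7.25 × 14.4) = 3.935 in.
M_n = T(d − a/2) = 349.2 × (21.2 − 1.9675) = 6716.0 kip·in = 6716.0/12 = 559.67 kip·ft.
φM_n = 0.90 × 559.67 = 503.70 kip·ft.

φM_n ≈ 504 kip·ft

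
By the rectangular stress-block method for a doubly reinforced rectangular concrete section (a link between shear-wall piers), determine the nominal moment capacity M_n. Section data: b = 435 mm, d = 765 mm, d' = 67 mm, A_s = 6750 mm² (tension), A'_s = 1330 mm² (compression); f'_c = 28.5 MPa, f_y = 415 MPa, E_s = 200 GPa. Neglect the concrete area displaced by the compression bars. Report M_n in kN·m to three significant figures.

Assume both tension and compression steel yield.
Net tension couple steel: A_s − A'_s = 5420 mm².
a = (A_s − A'_s) f_y / (0.85 f'_c b) = 2249300/(0.85 × 28.5 × 435) = 213.45 mm.
c = a/β₁ = 213.45/0.846 = 252.30 mm; ε'_s = 0.003(c − d')/c = 0.0022 ≥ f_y/E_s = 0.0021, so compression steel does yield.
M_n = (A_s − A'_s) f_y (d − a/2) + A'_s f_y (d − d') = [2249300 × (765 − 106.725) + 551950 × (765 − 67)] × 10⁻⁶ = 1480.66 + 385.26 = 1865.92 kN·m.

M_n ≈ 1870 kN·m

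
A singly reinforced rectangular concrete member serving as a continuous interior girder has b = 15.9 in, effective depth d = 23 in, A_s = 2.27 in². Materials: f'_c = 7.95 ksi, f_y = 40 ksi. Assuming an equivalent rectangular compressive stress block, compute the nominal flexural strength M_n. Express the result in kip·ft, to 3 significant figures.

T = A_s f_y = 2.27 × 40 = 90.8 kips.
a = T/(0.85 f'_c b) = 90.8/(0.85 × 7.95 × 15.9) = 0.845 in.
M_n = T(d − a/2) = 90.8 × (23 − 0.4225) = 2050.0 kip·in = 2050.0/12 = 170.83 kip·ft.

M_n ≈ 171 kip·ft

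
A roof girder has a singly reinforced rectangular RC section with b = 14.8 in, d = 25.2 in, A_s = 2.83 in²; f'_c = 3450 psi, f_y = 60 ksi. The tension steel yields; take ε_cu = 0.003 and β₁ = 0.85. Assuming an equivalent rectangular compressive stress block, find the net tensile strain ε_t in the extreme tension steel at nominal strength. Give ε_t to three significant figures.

ε_t ≈ 0.0134

a = A_s f_y/(0.85 f'_c b) = 3.912 in.
β₁ = 0.85, so c = a/β₁ = 3.912/0.85 = 4.602 in.
From the linear strain diagram with ε_cu = 0.003: ε_t = 0.003 (d − c)/c = 0.003 × (25.2 − 4.602)/4.602 = 0.0134.
Since ε_t ≥ 0.005, the section is tension-controlled.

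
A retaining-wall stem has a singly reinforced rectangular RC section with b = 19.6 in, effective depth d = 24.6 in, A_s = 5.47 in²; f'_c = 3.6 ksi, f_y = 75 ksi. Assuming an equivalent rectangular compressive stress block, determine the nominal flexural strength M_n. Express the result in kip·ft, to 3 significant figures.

T = A_s f_y = 5.47 × 75 = 410.25 kips.
a = T/(0.85 f'_c b) = 410.25/(0.85 × 3.6 × 19.6) = 6.840 in.
M_n = T(d − a/2) = 410.25 × (24.6 − 3.42) = 8689.1 kip·in = 8689.1/12 = 724.09 kip·ft.

M_n ≈ 724 kip·ft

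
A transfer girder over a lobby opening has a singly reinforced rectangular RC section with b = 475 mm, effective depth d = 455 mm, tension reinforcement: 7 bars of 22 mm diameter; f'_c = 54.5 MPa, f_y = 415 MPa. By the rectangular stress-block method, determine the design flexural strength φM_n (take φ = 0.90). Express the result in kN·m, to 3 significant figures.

φM_n ≈ 427 kN·m

A_s = 7 × 380 = 2660 mm².
T = A_s f_y = 2660 × 415 = 1103900 N = 1103.9 kN.
From C = T: a = T/(0.85 f'_c b) = 1103900/(0.85 × 54.5 × 475) = 50.17 mm.
M_n = T(d − a/2) = 1103.9 kN × (455 − 25.085) mm = 474.58 kN·m.
φM_n = 0.90 × 474.58 = 427.12 kN·m.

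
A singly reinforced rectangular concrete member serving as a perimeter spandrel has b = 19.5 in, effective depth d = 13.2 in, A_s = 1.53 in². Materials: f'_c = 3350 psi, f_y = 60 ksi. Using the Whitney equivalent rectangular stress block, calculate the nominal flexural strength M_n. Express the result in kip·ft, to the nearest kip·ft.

T = A_s f_y = 1.53 × 60 = 91.8 kips.
a = T/(0.85 f'_c b) = 91.8/(0.85 × 3.35 × 19.5) = 1.653 in.
M_n = T(d − a/2) = 91.8 × (13.2 − 0.8265) = 1135.9 kip·in = 1135.9/12 = 94.66 kip·ft.

M_n ≈ 95 kip·ft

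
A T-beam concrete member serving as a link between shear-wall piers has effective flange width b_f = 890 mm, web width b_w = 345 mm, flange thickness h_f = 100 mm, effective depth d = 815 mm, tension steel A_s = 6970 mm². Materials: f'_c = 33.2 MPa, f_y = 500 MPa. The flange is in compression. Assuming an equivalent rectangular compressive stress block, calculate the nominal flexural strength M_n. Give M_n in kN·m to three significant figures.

Tension: T = A_s f_y = 6970 × 500 = 3485000 N.
Try a within the flange: a = T/(0.85 f'_c b_f) = 3485000/(0.85 × 33.2 × 890) = 138.76 mm.
a = 138.76 > h_f = 100 mm: the block extends into the web. Split into flange-overhang and web parts.
C_f = 0.85 f'_c (b_f − b_w) h_f = 0.85 × 33.2 × (890 − 345) × 100 = 1537990 N.
Remaining web compression depth: a_w = (T − C_f)/(0.85 f'_c b_w) = (3485000 − 1537990)/(0.85 × 33.2 × 345) = 199.98 mm.
M_n = C_f(d − h_f/2) + (T − C_f)(d − a_w/2) = 1537990 × (815 − 50) + 1947010 × (815 − 99.99) = 1176.56 + 1392.13 = 2568.69 × 10⁶ N·mm.
M_n = 2568.69 kN·m.

M_n ≈ 2570 kN·m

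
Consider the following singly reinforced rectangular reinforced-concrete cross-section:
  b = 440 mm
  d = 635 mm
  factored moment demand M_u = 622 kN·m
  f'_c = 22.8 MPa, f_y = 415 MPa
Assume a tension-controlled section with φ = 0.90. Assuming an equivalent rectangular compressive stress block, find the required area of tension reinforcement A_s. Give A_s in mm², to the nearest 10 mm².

A_s ≈ 2960 mm²

M_n = M_u/φ = 622/0.90 = 691.111 kN·m.
With M_n = 0.85 f'_c a b (d − a/2), solve the quadratic for a:
a = d − √(d² − 2M_n/(0.85 f'_c b)) = 635 − √(635² − 2 × 691.111×10⁶/(0.85 × 22.8 × 440)) = 143.95 mm.
A_s = 0.85 f'_c a b / f_y = 0.85 × 22.8 × 143.95 × 440 / 415 = 2957.8 mm².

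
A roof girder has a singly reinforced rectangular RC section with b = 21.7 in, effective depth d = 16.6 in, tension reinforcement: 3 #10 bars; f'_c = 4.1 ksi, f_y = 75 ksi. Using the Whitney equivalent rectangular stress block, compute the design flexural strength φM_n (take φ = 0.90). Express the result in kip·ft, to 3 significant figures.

A_s = 3 × 1.27 = 3.81 in².
T = A_s f_y = 3.81 × 75 = 285.75 kips.
a = T/(0.85 f'_c b) = 285.75/(0.85 × 4.1 × 21.7) = 3.779 in.
M_n = T(d − a/2) = 285.75 × (16.6 − 1.8895) = 4203.5 kip·in = 4203.5/12 = 350.29 kip·ft.
φM_n = 0.90 × 350.29 = 315.26 kip·ft.

φM_n ≈ 315 kip·ft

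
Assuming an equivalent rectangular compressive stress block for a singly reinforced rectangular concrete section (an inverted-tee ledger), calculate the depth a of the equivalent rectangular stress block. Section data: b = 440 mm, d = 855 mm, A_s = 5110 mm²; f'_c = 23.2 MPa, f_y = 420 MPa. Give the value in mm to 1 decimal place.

a ≈ 247.3 mm

T = A_s f_y = 5110 × 420 = 2146200 N = 2146.2 kN.
Setting C = 0.85 f'_c a b equal to T: a = 2146200/(0.85 × 23.2 × 440) = 247.3 mm.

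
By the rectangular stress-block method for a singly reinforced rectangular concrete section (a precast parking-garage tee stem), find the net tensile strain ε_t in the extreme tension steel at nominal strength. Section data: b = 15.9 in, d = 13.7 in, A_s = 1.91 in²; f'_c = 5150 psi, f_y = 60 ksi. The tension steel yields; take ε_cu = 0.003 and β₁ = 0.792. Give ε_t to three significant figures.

a = A_s f_y/(0.85 f'_c b) = 1.646 in.
β₁ = 0.792, so c = a/β₁ = 1.646/0.792 = 2.078 in.
From the linear strain diagram with ε_cu = 0.003: ε_t = 0.003 (d − c)/c = 0.003 × (13.7 − 2.078)/2.078 = 0.0168.
Since ε_t ≥ 0.005, the section is tension-controlled.

ε_t ≈ 0.0168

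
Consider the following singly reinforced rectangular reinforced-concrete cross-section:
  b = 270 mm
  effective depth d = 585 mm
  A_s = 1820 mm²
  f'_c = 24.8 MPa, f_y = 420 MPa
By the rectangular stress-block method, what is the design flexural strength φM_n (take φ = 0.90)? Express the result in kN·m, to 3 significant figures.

T = A_s f_y = 1820 × 420 = 764400 N = 764.4 kN.
From C = T: a = T/(0.85 f'_c b) = 764400/(0.85 × 24.8 × 270) = 134.30 mm.
M_n = T(d − a/2) = 764.4 kN × (585 − 67.15) mm = 395.84 kN·m.
φM_n = 0.90 × 395.84 = 356.26 kN·m.

φM_n ≈ 356 kN·m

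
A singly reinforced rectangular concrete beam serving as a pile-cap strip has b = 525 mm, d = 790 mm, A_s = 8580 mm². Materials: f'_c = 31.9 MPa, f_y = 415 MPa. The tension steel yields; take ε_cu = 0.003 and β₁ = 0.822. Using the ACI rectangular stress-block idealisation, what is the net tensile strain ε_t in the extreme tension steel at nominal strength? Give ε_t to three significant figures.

a = A_s f_y/(0.85 f'_c b) = 250.13 mm.
β₁ = 0.822, so c = a/β₁ = 250.13/0.822 = 304.29 mm.
From the linear strain diagram with ε_cu = 0.003: ε_t = 0.003 (d − c)/c = 0.003 × (790 − 304.29)/304.29 = 0.00479.
ε_t is between 0.004 and 0.005 — transition zone.

ε_t ≈ 0.00479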